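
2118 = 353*6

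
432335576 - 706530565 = -274194989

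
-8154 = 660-8814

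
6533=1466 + 5067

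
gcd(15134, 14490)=322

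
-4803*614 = -2949042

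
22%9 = 4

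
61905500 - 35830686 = 26074814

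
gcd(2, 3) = 1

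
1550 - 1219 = 331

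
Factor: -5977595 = -1 * 5^1 * 13^1 * 41^1 * 2243^1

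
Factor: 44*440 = 2^5*5^1*11^2 = 19360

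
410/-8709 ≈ -0.0471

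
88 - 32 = 56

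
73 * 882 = 64386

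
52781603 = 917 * 57559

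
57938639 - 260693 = 57677946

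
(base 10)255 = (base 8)377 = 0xff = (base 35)7a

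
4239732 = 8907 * 476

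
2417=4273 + -1856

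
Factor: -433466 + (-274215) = -1 * 13^1 * 54437^1 = -707681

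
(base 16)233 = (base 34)gj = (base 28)k3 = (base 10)563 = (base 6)2335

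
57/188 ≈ 0.303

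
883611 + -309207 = 574404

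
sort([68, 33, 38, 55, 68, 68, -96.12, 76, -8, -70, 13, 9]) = [-96.12, -70, -8, 9, 13, 33, 38, 55, 68, 68, 68, 76]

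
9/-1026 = -1/114 ≈ -0.00877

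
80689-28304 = 52385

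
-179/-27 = 6 + 17/27 ≈ 6.63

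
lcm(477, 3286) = 29574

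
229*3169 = 725701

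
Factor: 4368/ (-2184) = -1*2^1 = -2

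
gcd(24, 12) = 12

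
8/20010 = 4/10005 ≈ 0.000400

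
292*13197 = 3853524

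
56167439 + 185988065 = 242155504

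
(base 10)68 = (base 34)20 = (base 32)24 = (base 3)2112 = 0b1000100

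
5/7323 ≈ 0.000683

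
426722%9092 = 8490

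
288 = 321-33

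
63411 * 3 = 190233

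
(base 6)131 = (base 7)106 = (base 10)55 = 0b110111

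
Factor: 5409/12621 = 3^1 * 7^(-1) = 3/7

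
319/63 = 5 + 4/63 ≈ 5.06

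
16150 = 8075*2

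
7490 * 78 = 584220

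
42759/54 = 4751/6 ≈ 791.83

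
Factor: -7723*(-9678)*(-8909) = -1*2^1*3^1*59^1*151^1*1613^1*7723^1 = -665887115346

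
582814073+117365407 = 700179480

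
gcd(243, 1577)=1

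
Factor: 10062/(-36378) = -1*13^1*47^(-1) = -13/47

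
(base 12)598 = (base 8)1504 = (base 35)nv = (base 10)836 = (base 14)43a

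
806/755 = 1 + 51/755 ≈ 1.07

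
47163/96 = 491 + 9/32 ≈ 491.28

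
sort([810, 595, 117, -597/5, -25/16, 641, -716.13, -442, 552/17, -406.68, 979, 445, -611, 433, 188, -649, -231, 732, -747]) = [-747, -716.13, -649, -611, -442, -406.68, -231, -597/5, -25/16, 552/17, 117, 188, 433, 445, 595, 641, 732, 810, 979]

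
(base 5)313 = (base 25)38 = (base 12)6b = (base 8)123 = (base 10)83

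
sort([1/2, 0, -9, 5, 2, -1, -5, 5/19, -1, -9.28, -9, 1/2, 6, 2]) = [-9.28, -9, -9, -5, -1, -1, 0, 5/19, 1/2, 1/2, 2, 2, 5, 6]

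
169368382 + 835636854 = 1005005236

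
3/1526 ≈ 0.00197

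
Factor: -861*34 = -1*2^1*3^1*7^1*17^1*41^1 = -29274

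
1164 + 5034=6198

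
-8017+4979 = -3038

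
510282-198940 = 311342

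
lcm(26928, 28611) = 457776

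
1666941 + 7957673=9624614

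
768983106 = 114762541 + 654220565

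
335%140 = 55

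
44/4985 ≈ 0.00883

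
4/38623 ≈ 0.000104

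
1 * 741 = 741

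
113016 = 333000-219984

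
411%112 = 75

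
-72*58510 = -4212720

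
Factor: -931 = -1 * 7^2 * 19^1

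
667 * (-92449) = -61663483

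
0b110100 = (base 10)52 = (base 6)124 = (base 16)34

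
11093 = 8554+2539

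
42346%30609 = 11737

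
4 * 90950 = 363800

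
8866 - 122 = 8744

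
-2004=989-2993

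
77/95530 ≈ 0.000806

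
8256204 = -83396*(-99)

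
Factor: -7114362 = -1 * 2^1 * 3^1 * 353^1 * 3359^1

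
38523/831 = 46+99/277≈46.36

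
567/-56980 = -81/8140 ≈ -0.00995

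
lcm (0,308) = 0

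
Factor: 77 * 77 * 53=7^2 * 11^2 * 53^1=314237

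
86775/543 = 28925/181 ≈ 159.81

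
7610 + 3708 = 11318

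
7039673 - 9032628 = -1992955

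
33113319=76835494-43722175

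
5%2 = 1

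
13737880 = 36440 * 377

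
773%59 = 6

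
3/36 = 1/12 ≈ 0.0833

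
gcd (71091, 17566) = 1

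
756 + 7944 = 8700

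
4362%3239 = 1123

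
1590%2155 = 1590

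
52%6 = 4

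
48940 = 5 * 9788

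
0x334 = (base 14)428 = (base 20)210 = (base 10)820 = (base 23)1cf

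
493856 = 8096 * 61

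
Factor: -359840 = -1*2^5*5^1*13^1*173^1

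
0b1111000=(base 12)a0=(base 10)120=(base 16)78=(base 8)170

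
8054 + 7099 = 15153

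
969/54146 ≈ 0.0179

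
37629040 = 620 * 60692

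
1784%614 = 556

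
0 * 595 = 0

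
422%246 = 176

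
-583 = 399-982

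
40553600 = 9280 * 4370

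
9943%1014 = 817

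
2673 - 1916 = 757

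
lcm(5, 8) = 40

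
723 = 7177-6454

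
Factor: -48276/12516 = -1*3^3*7^(-1) = -27/7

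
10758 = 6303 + 4455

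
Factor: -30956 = -1*2^2*71^1*109^1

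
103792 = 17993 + 85799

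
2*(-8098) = -16196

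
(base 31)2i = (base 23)3b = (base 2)1010000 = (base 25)35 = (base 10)80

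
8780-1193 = 7587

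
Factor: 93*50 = 2^1*3^1*5^2*31^1 = 4650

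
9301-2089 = 7212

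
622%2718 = 622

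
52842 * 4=211368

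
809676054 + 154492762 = 964168816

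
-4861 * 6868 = -33385348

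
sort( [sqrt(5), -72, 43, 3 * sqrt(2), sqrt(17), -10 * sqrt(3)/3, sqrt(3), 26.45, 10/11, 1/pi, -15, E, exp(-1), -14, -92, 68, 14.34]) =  [-92, -72, -15, -14, -10 * sqrt(3)/3, 1/pi, exp(-1), 10/11, sqrt(3), sqrt(5), E, sqrt(17), 3 * sqrt(2), 14.34, 26.45, 43, 68]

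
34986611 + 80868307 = 115854918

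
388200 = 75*5176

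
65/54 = 1 + 11/54 ≈ 1.20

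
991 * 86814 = 86032674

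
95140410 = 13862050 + 81278360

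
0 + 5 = 5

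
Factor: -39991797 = -1 * 3^2 * 4443533^1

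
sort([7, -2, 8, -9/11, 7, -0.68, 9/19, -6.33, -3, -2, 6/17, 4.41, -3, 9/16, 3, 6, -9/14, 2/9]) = [-6.33, -3, -3, -2, -2, -9/11, -0.68, -9/14, 2/9, 6/17, 9/19, 9/16, 3, 4.41, 6, 7, 7, 8]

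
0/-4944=0=0.00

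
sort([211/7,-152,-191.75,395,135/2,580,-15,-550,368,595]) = [-550,-191.75,-152,-15,211/7,135/2,368,395,580,595]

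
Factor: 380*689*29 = 2^2*5^1*13^1*19^1*29^1*53^1 = 7592780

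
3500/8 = 437 + 1/2 = 437.50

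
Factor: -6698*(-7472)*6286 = 2^6*7^1*17^1*197^1*449^1*467^1 = 314598308416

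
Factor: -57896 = -1*2^3*7237^1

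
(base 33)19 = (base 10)42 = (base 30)1c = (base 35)17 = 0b101010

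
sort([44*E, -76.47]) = [-76.47, 44*E]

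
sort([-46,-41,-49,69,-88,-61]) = [-88,-61,-49,-46,-41,69]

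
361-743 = -382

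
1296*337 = 436752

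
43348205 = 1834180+41514025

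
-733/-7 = 104+5/7≈104.71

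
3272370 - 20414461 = -17142091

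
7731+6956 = 14687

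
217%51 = 13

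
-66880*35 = -2340800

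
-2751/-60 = 45 + 17/20 = 45.85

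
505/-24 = -21 - 1/24 ≈ -21.04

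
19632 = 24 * 818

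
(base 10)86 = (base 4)1112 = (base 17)51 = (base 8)126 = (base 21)42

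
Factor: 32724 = 2^2*3^4*101^1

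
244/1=244=244.00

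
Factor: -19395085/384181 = -1 * 5^1 * 7^(-1) * 53^1 * 71^(-1) * 773^(-1) * 73189^1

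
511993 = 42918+469075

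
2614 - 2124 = 490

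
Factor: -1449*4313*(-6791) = 3^2*7^1*19^1*23^1*227^1*6791^1 = 42440605767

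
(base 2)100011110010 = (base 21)541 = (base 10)2290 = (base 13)1072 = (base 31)2br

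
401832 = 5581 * 72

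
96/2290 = 48/1145 ≈ 0.0419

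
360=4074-3714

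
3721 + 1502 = 5223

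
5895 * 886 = 5222970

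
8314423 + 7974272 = 16288695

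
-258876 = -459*564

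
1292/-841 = -1 - 451/841 ≈ -1.54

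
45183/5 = 9036 + 3/5 = 9036.60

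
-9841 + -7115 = -16956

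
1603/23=69 + 16/23 ≈ 69.70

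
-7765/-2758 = 2 + 2249/2758 ≈ 2.82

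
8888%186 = 146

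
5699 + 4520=10219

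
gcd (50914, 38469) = 1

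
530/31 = 17 + 3/31≈17.10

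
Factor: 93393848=2^3*11674231^1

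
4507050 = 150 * 30047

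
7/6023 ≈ 0.00116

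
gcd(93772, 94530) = 2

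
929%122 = 75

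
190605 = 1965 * 97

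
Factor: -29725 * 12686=-1 * 2^1 * 5^2 * 29^1 * 41^1 * 6343^1=-377091350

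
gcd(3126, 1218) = 6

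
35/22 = 1+13/22 ≈ 1.59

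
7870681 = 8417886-547205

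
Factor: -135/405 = -1 * 3^(-1) = -1/3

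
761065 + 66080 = 827145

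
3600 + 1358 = 4958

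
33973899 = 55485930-21512031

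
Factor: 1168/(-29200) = -1 * 5^(-2) = -1/25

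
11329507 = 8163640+3165867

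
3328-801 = 2527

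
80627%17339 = 11271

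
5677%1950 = 1777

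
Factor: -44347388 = -1*2^2*11086847^1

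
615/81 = 7 + 16/27 ≈ 7.59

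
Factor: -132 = -1*2^2*3^1*11^1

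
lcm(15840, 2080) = 205920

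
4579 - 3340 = 1239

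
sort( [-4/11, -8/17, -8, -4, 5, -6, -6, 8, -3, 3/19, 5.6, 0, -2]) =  [-8, -6, -6, -4, -3, -2, -8/17, -4/11, 0, 3/19, 5, 5.6, 8]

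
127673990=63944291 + 63729699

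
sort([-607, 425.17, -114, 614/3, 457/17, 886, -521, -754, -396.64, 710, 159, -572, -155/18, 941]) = [-754, -607, -572, -521, -396.64, -114, -155/18, 457/17, 159, 614/3, 425.17, 710, 886, 941]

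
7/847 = 1/121 ≈ 0.00826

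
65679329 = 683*96163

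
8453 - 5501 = 2952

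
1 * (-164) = -164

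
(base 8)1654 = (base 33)sg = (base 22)1kg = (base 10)940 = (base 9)1254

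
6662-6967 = -305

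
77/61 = 1 + 16/61 ≈ 1.26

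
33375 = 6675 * 5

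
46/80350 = 23/40175 ≈ 0.000572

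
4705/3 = 1568+1/3 ≈ 1568.33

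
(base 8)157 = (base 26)47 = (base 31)3i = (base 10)111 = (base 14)7d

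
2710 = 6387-3677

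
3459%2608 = 851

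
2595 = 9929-7334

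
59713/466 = 128 + 65/466 ≈ 128.14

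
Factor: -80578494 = -1*2^1*3^2*4476583^1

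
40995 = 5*8199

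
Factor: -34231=-1 * 34231^1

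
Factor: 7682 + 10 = 2^2*3^1*641^1 = 7692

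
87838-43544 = 44294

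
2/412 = 1/206 ≈ 0.00485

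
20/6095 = 4/1219 ≈ 0.00328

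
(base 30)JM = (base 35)GW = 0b1001010000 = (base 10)592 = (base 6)2424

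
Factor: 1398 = 2^1 * 3^1 * 233^1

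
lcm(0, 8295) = 0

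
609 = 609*1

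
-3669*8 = -29352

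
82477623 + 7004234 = 89481857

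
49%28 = 21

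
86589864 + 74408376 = 160998240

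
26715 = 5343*5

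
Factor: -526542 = -1*2^1*3^1*127^1*691^1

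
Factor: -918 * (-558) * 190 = 2^3 * 3^5 * 5^1 * 17^1 * 19^1 * 31^1 = 97326360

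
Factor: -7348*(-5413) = 2^2*11^1*167^1*5413^1 = 39774724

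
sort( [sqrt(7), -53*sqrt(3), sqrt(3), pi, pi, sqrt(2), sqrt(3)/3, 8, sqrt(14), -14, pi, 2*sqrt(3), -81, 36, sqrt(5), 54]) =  [-53*sqrt(3), -81, -14, sqrt(3)/3, sqrt(2), sqrt(3), sqrt(5), sqrt(7), pi, pi, pi, 2*sqrt(3), sqrt(14), 8, 36, 54]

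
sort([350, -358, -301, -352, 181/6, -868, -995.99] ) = [-995.99, -868, -358, -352, -301, 181/6, 350] 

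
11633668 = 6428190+5205478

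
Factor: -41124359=-1*449^1*91591^1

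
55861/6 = 9310+1/6 ≈ 9310.17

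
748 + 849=1597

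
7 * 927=6489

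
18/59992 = 9/29996 ≈ 0.000300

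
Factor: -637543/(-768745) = 5^(-1)*153749^(-1)*637543^1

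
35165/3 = 11721+2/3 ≈ 11721.67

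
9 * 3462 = 31158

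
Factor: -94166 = -1*2^1*197^1*239^1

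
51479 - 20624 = 30855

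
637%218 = 201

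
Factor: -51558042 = -1*2^1*3^1*17^1*23^1*21977^1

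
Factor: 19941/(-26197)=-1 * 3^1 * 17^1 * 67^(-1)=-51/67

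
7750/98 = 79+4/49 ≈ 79.08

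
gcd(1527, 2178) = 3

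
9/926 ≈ 0.00972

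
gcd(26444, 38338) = 2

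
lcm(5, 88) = 440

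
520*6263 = 3256760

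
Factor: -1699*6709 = -1*1699^1*6709^1 = -11398591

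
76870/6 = 12811 + 2/3 ≈ 12811.67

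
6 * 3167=19002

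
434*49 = 21266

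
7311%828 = 687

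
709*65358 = 46338822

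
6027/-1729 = -3-120/247 ≈ -3.49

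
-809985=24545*(-33)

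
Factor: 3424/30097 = 2^5 * 107^1 * 30097^(-1)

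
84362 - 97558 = -13196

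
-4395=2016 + -6411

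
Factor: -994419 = -1 * 3^2 * 110491^1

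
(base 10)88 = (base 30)2s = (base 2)1011000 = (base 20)48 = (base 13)6a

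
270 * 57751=15592770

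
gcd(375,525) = 75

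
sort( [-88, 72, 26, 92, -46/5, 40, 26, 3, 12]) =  [-88, -46/5, 3, 12, 26, 26, 40, 72, 92]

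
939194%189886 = 179650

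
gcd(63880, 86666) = 2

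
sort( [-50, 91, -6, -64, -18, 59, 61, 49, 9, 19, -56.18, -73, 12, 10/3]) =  [-73, -64, -56.18, -50, -18, -6, 10/3, 9, 12, 19, 49, 59, 61, 91]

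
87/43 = 2 + 1/43 ≈ 2.02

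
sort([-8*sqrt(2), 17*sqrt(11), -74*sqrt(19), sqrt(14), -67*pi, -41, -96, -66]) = [-74*sqrt(19), -67*pi, -96, -66, -41, -8*sqrt(2), sqrt(14), 17*sqrt(11)]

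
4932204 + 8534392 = 13466596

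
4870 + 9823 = 14693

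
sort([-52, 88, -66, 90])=[-66, -52, 88, 90]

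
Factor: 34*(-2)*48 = -1*2^6*3^1*17^1 = -3264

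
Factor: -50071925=-1 * 5^2 * 2002877^1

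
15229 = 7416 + 7813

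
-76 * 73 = -5548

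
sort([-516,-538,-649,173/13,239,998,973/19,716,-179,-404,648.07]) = [-649,-538,-516,-404,-179,173/13,973/19,239,648.07,716,998]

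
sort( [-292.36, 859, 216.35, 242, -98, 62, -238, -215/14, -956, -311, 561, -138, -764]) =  [-956, -764, -311, -292.36, -238, -138, -98, -215/14, 62, 216.35, 242, 561, 859]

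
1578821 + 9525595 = 11104416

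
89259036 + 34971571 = 124230607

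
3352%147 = 118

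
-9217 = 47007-56224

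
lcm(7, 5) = 35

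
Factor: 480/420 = 2^3*7^(-1) = 8/7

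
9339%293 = 256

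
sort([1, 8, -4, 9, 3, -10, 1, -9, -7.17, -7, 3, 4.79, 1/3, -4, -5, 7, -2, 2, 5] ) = [-10, -9, -7.17, -7, -5, -4, -4, -2, 1/3, 1, 1, 2, 3, 3, 4.79, 5, 7, 8, 9] 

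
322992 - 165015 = 157977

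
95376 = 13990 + 81386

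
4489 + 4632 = 9121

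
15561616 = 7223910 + 8337706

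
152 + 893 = 1045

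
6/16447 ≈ 0.000365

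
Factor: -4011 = -1 * 3^1 * 7^1 * 191^1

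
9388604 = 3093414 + 6295190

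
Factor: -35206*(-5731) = 2^1*11^1*29^1*521^1*607^1 = 201765586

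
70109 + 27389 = 97498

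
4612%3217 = 1395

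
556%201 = 154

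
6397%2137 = 2123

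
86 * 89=7654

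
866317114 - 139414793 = 726902321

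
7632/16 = 477 = 477.00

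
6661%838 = 795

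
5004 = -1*(-5004)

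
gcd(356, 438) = 2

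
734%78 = 32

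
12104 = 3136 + 8968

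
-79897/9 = -8877 - 4/9 ≈ -8877.44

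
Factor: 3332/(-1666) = -1 * 2^1 = -2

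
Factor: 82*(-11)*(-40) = 2^4*5^1*11^1*41^1 = 36080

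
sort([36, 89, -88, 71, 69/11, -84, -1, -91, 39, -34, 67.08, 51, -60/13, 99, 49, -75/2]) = [-91, -88, -84, -75/2, -34, -60/13, -1, 69/11, 36, 39, 49, 51, 67.08, 71, 89, 99]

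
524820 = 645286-120466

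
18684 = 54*346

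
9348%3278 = 2792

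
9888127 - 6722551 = 3165576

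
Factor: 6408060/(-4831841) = -1 * 2^2 * 3^1 * 5^1 * 7^(-3) * 14087^(-1) * 106801^1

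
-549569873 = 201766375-751336248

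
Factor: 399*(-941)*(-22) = 2^1*3^1*7^1*11^1*19^1*941^1 = 8260098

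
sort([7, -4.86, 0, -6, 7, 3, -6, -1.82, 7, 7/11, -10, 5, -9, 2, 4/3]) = [-10, -9, -6, -6, -4.86, -1.82, 0, 7/11, 4/3, 2, 3, 5, 7, 7, 7]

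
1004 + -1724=-720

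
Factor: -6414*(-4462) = 2^2*3^1*23^1*97^1*1069^1 = 28619268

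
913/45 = 20 + 13/45 ≈ 20.29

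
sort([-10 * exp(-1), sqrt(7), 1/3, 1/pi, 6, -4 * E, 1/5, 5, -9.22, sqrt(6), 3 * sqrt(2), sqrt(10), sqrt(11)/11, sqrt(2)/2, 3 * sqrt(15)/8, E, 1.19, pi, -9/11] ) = [-4 * E, -9.22, -10 * exp(-1), -9/11, 1/5, sqrt(11)/11, 1/pi, 1/3, sqrt(2)/2, 1.19, 3 * sqrt(15)/8, sqrt(6), sqrt(7), E, pi, sqrt(10), 3 * sqrt(2), 5, 6] 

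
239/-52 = -4 - 31/52 ≈ -4.60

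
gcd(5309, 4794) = 1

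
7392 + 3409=10801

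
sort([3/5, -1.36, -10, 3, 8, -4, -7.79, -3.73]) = [-10, -7.79, -4, -3.73, -1.36, 3/5, 3, 8]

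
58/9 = 6 + 4/9 ≈ 6.44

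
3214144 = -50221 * (-64)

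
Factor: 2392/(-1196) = -1*2^1 = -2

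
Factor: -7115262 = -1 * 2^1 * 3^1 * 7^1 * 11^1 * 15401^1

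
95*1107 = 105165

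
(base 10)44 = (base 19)26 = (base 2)101100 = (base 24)1k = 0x2c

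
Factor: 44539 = 11^1 * 4049^1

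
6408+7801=14209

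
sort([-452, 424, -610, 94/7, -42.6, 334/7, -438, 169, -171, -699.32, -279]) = [-699.32, -610, -452, -438, -279, -171, -42.6, 94/7, 334/7, 169, 424]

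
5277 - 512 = 4765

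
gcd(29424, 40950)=6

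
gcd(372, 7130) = 62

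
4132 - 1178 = 2954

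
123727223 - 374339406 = -250612183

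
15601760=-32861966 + 48463726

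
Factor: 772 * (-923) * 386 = -1 * 2^3 * 13^1 * 71^1 * 193^2 = -275046616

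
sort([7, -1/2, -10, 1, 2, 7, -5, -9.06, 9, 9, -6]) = [-10, -9.06, -6, -5, -1/2, 1, 2, 7, 7, 9, 9]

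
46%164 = 46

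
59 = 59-0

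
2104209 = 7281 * 289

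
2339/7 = 334 + 1/7 ≈ 334.14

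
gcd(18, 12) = 6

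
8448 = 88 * 96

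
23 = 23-0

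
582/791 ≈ 0.736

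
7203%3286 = 631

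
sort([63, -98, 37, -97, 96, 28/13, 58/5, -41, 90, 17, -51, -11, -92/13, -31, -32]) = [-98, -97, -51, -41, -32, -31, -11, -92/13, 28/13, 58/5, 17, 37, 63, 90, 96]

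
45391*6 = 272346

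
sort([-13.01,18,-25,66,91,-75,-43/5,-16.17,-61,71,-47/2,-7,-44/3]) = [-75,-61,-25,-47/2,-16.17,-44/3,-13.01,-43/5,-7,18,66,71,91]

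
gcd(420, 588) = 84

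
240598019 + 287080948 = 527678967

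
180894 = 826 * 219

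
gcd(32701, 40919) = 1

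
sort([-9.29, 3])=[-9.29, 3]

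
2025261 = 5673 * 357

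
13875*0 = 0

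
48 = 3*16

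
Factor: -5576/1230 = -1 * 2^2 * 3^(-1) * 5^(-1) * 17^1 = -68/15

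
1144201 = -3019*(-379)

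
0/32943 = 0 = 0.00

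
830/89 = 9 + 29/89 ≈ 9.33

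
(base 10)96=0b1100000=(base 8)140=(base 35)2q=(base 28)3c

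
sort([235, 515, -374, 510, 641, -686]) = [-686, -374, 235, 510, 515, 641]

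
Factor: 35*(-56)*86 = -1*2^4*5^1*7^2*43^1 = -168560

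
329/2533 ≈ 0.130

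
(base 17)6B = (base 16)71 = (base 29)3Q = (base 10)113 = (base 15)78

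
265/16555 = 53/3311 ≈ 0.0160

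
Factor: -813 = -1*3^1*271^1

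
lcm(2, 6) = 6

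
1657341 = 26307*63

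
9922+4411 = 14333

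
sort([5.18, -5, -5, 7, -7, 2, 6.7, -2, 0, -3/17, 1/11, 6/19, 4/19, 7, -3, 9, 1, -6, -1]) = [-7, -6, -5, -5, -3, -2, -1, -3/17, 0, 1/11, 4/19, 6/19, 1, 2, 5.18, 6.7, 7, 7, 9]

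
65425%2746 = 2267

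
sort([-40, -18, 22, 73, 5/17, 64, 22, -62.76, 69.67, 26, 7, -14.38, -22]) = [-62.76, -40, -22, -18, -14.38, 5/17, 7, 22, 22, 26, 64, 69.67, 73]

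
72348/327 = 221 + 27/109 ≈ 221.25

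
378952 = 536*707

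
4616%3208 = 1408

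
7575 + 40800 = 48375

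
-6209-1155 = -7364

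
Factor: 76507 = 76507^1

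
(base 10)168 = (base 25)6i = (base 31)5d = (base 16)a8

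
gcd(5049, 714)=51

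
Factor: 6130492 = 2^2 * 47^1 * 32609^1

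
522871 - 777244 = -254373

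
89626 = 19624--70002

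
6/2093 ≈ 0.00287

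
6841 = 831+6010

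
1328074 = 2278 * 583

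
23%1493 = 23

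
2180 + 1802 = 3982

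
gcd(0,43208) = 43208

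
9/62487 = 1/6943 ≈ 0.000144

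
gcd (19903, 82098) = 1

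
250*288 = 72000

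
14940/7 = 2134 + 2/7 ≈ 2134.29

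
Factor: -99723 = -1*3^1*13^1*2557^1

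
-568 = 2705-3273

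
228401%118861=109540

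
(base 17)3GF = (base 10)1154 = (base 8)2202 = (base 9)1522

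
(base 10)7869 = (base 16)1ebd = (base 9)11713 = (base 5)222434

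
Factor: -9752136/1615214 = -1*2^2*3^1*406339^1*807607^(-1) = -4876068/807607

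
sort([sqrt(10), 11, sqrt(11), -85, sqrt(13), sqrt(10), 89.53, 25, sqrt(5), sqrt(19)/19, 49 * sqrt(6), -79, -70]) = [-85, -79, -70, sqrt(19)/19, sqrt(5), sqrt(10), sqrt(10), sqrt(11), sqrt(13), 11, 25, 89.53, 49 * sqrt(6)]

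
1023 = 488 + 535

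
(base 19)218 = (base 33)mn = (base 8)1355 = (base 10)749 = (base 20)1h9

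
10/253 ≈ 0.0395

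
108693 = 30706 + 77987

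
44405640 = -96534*(-460) 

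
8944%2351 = 1891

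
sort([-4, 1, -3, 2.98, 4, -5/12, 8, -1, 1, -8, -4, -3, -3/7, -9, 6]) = [-9, -8, -4, -4, -3, -3, -1, -3/7, -5/12, 1, 1, 2.98, 4, 6, 8]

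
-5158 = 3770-8928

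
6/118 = 3/59 ≈ 0.0508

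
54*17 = 918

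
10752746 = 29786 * 361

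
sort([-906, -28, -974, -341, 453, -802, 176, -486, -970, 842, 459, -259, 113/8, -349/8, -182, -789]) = [-974, -970, -906, -802, -789, -486, -341, -259, -182, -349/8, -28, 113/8, 176, 453, 459, 842]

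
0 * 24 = 0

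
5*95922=479610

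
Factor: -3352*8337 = -1*2^3*3^1*7^1*397^1*419^1 = -27945624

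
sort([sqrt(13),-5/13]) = [-5/13,sqrt(13)]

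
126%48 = 30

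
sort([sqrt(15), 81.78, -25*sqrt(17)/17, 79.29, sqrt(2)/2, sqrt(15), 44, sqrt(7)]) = [-25*sqrt(17)/17, sqrt(2)/2, sqrt(7), sqrt(15), sqrt(15), 44, 79.29, 81.78]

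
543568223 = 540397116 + 3171107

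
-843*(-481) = 405483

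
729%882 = 729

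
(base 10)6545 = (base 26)9hj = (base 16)1991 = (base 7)25040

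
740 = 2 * 370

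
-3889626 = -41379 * 94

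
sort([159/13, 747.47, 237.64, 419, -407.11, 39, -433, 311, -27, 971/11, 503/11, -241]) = [-433, -407.11, -241, -27, 159/13, 39, 503/11, 971/11, 237.64, 311, 419, 747.47]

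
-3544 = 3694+-7238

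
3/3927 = 1/1309 ≈ 0.000764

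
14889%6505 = 1879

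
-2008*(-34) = 68272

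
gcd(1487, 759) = 1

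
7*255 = 1785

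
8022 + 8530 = 16552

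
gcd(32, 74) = 2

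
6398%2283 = 1832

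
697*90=62730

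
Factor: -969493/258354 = -1*2^(-1)*3^(-2)*7^1*17^1*31^(-1)*463^(-1)*8147^1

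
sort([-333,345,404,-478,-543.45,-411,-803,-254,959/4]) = [-803,-543.45,-478,-411,-333,-254,959/4,345,404]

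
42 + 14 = 56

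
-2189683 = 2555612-4745295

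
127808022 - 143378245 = -15570223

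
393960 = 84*4690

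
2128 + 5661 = 7789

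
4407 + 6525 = 10932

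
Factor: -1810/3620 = -1*2^(-1) = -1/2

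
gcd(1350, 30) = 30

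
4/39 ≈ 0.103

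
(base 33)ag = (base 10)346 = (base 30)bg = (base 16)15a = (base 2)101011010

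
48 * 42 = 2016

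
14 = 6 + 8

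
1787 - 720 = 1067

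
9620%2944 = 788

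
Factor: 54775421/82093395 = 3^(-1)*5^(-1)*19^(-1)*43^1*71^(-1)*659^1*1933^1*4057^(-1)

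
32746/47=696 + 34/47 ≈ 696.72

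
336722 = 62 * 5431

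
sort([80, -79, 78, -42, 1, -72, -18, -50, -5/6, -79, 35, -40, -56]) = [-79, -79, -72, -56, -50, -42, -40, -18, -5/6, 1, 35, 78, 80]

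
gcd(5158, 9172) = 2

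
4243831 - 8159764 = -3915933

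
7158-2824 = 4334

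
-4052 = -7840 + 3788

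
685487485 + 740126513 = 1425613998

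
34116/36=947 + 2/3 ≈ 947.67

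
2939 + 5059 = 7998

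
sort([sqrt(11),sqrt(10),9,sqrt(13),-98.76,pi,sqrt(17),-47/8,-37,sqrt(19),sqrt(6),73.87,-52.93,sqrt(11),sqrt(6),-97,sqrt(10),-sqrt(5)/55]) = [-98.76,-97,-52.93,-37,-47/8,-sqrt(5)/55,sqrt(6),sqrt(6),pi,sqrt(10),sqrt(10),sqrt(11),sqrt(11),sqrt(13),sqrt(17),sqrt(19),9,73.87]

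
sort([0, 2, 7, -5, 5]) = [-5, 0, 2, 5, 7]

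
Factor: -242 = -1 * 2^1 * 11^2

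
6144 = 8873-2729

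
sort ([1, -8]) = [-8, 1]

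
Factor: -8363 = -1 * 8363^1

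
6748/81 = 83 + 25/81≈83.31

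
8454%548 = 234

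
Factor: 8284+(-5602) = 2^1*3^2*149^1 = 2682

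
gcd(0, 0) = 0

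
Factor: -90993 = -1*3^1*7^2*619^1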